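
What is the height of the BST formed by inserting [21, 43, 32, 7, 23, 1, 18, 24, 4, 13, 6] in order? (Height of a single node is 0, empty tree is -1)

Insertion order: [21, 43, 32, 7, 23, 1, 18, 24, 4, 13, 6]
Tree (level-order array): [21, 7, 43, 1, 18, 32, None, None, 4, 13, None, 23, None, None, 6, None, None, None, 24]
Compute height bottom-up (empty subtree = -1):
  height(6) = 1 + max(-1, -1) = 0
  height(4) = 1 + max(-1, 0) = 1
  height(1) = 1 + max(-1, 1) = 2
  height(13) = 1 + max(-1, -1) = 0
  height(18) = 1 + max(0, -1) = 1
  height(7) = 1 + max(2, 1) = 3
  height(24) = 1 + max(-1, -1) = 0
  height(23) = 1 + max(-1, 0) = 1
  height(32) = 1 + max(1, -1) = 2
  height(43) = 1 + max(2, -1) = 3
  height(21) = 1 + max(3, 3) = 4
Height = 4


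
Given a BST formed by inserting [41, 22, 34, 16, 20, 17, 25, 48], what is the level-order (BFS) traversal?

Tree insertion order: [41, 22, 34, 16, 20, 17, 25, 48]
Tree (level-order array): [41, 22, 48, 16, 34, None, None, None, 20, 25, None, 17]
BFS from the root, enqueuing left then right child of each popped node:
  queue [41] -> pop 41, enqueue [22, 48], visited so far: [41]
  queue [22, 48] -> pop 22, enqueue [16, 34], visited so far: [41, 22]
  queue [48, 16, 34] -> pop 48, enqueue [none], visited so far: [41, 22, 48]
  queue [16, 34] -> pop 16, enqueue [20], visited so far: [41, 22, 48, 16]
  queue [34, 20] -> pop 34, enqueue [25], visited so far: [41, 22, 48, 16, 34]
  queue [20, 25] -> pop 20, enqueue [17], visited so far: [41, 22, 48, 16, 34, 20]
  queue [25, 17] -> pop 25, enqueue [none], visited so far: [41, 22, 48, 16, 34, 20, 25]
  queue [17] -> pop 17, enqueue [none], visited so far: [41, 22, 48, 16, 34, 20, 25, 17]
Result: [41, 22, 48, 16, 34, 20, 25, 17]


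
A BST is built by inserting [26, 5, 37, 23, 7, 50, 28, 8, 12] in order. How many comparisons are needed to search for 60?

Search path for 60: 26 -> 37 -> 50
Found: False
Comparisons: 3


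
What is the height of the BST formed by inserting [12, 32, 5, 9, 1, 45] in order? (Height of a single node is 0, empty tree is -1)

Insertion order: [12, 32, 5, 9, 1, 45]
Tree (level-order array): [12, 5, 32, 1, 9, None, 45]
Compute height bottom-up (empty subtree = -1):
  height(1) = 1 + max(-1, -1) = 0
  height(9) = 1 + max(-1, -1) = 0
  height(5) = 1 + max(0, 0) = 1
  height(45) = 1 + max(-1, -1) = 0
  height(32) = 1 + max(-1, 0) = 1
  height(12) = 1 + max(1, 1) = 2
Height = 2


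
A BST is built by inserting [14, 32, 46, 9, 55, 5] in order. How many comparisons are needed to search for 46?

Search path for 46: 14 -> 32 -> 46
Found: True
Comparisons: 3


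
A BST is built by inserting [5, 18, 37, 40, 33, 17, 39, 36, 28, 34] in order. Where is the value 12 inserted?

Starting tree (level order): [5, None, 18, 17, 37, None, None, 33, 40, 28, 36, 39, None, None, None, 34]
Insertion path: 5 -> 18 -> 17
Result: insert 12 as left child of 17
Final tree (level order): [5, None, 18, 17, 37, 12, None, 33, 40, None, None, 28, 36, 39, None, None, None, 34]


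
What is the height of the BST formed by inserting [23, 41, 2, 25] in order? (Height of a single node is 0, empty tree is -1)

Insertion order: [23, 41, 2, 25]
Tree (level-order array): [23, 2, 41, None, None, 25]
Compute height bottom-up (empty subtree = -1):
  height(2) = 1 + max(-1, -1) = 0
  height(25) = 1 + max(-1, -1) = 0
  height(41) = 1 + max(0, -1) = 1
  height(23) = 1 + max(0, 1) = 2
Height = 2


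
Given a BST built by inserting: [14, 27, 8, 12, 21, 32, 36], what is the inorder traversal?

Tree insertion order: [14, 27, 8, 12, 21, 32, 36]
Tree (level-order array): [14, 8, 27, None, 12, 21, 32, None, None, None, None, None, 36]
Inorder traversal: [8, 12, 14, 21, 27, 32, 36]


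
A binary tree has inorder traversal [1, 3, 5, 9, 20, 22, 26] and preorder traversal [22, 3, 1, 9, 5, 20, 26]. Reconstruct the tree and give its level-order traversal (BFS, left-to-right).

Inorder:  [1, 3, 5, 9, 20, 22, 26]
Preorder: [22, 3, 1, 9, 5, 20, 26]
Algorithm: preorder visits root first, so consume preorder in order;
for each root, split the current inorder slice at that value into
left-subtree inorder and right-subtree inorder, then recurse.
Recursive splits:
  root=22; inorder splits into left=[1, 3, 5, 9, 20], right=[26]
  root=3; inorder splits into left=[1], right=[5, 9, 20]
  root=1; inorder splits into left=[], right=[]
  root=9; inorder splits into left=[5], right=[20]
  root=5; inorder splits into left=[], right=[]
  root=20; inorder splits into left=[], right=[]
  root=26; inorder splits into left=[], right=[]
Reconstructed level-order: [22, 3, 26, 1, 9, 5, 20]


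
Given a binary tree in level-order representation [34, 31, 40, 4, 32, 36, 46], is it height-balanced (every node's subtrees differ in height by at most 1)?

Tree (level-order array): [34, 31, 40, 4, 32, 36, 46]
Definition: a tree is height-balanced if, at every node, |h(left) - h(right)| <= 1 (empty subtree has height -1).
Bottom-up per-node check:
  node 4: h_left=-1, h_right=-1, diff=0 [OK], height=0
  node 32: h_left=-1, h_right=-1, diff=0 [OK], height=0
  node 31: h_left=0, h_right=0, diff=0 [OK], height=1
  node 36: h_left=-1, h_right=-1, diff=0 [OK], height=0
  node 46: h_left=-1, h_right=-1, diff=0 [OK], height=0
  node 40: h_left=0, h_right=0, diff=0 [OK], height=1
  node 34: h_left=1, h_right=1, diff=0 [OK], height=2
All nodes satisfy the balance condition.
Result: Balanced


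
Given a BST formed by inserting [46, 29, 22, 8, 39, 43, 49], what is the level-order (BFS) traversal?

Tree insertion order: [46, 29, 22, 8, 39, 43, 49]
Tree (level-order array): [46, 29, 49, 22, 39, None, None, 8, None, None, 43]
BFS from the root, enqueuing left then right child of each popped node:
  queue [46] -> pop 46, enqueue [29, 49], visited so far: [46]
  queue [29, 49] -> pop 29, enqueue [22, 39], visited so far: [46, 29]
  queue [49, 22, 39] -> pop 49, enqueue [none], visited so far: [46, 29, 49]
  queue [22, 39] -> pop 22, enqueue [8], visited so far: [46, 29, 49, 22]
  queue [39, 8] -> pop 39, enqueue [43], visited so far: [46, 29, 49, 22, 39]
  queue [8, 43] -> pop 8, enqueue [none], visited so far: [46, 29, 49, 22, 39, 8]
  queue [43] -> pop 43, enqueue [none], visited so far: [46, 29, 49, 22, 39, 8, 43]
Result: [46, 29, 49, 22, 39, 8, 43]


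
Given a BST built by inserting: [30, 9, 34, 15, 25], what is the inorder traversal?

Tree insertion order: [30, 9, 34, 15, 25]
Tree (level-order array): [30, 9, 34, None, 15, None, None, None, 25]
Inorder traversal: [9, 15, 25, 30, 34]


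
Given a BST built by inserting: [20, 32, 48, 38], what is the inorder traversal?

Tree insertion order: [20, 32, 48, 38]
Tree (level-order array): [20, None, 32, None, 48, 38]
Inorder traversal: [20, 32, 38, 48]


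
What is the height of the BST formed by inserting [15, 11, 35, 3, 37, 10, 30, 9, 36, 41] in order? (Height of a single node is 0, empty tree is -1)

Insertion order: [15, 11, 35, 3, 37, 10, 30, 9, 36, 41]
Tree (level-order array): [15, 11, 35, 3, None, 30, 37, None, 10, None, None, 36, 41, 9]
Compute height bottom-up (empty subtree = -1):
  height(9) = 1 + max(-1, -1) = 0
  height(10) = 1 + max(0, -1) = 1
  height(3) = 1 + max(-1, 1) = 2
  height(11) = 1 + max(2, -1) = 3
  height(30) = 1 + max(-1, -1) = 0
  height(36) = 1 + max(-1, -1) = 0
  height(41) = 1 + max(-1, -1) = 0
  height(37) = 1 + max(0, 0) = 1
  height(35) = 1 + max(0, 1) = 2
  height(15) = 1 + max(3, 2) = 4
Height = 4


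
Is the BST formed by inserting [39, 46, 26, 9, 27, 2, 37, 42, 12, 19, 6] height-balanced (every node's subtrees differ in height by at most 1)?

Tree (level-order array): [39, 26, 46, 9, 27, 42, None, 2, 12, None, 37, None, None, None, 6, None, 19]
Definition: a tree is height-balanced if, at every node, |h(left) - h(right)| <= 1 (empty subtree has height -1).
Bottom-up per-node check:
  node 6: h_left=-1, h_right=-1, diff=0 [OK], height=0
  node 2: h_left=-1, h_right=0, diff=1 [OK], height=1
  node 19: h_left=-1, h_right=-1, diff=0 [OK], height=0
  node 12: h_left=-1, h_right=0, diff=1 [OK], height=1
  node 9: h_left=1, h_right=1, diff=0 [OK], height=2
  node 37: h_left=-1, h_right=-1, diff=0 [OK], height=0
  node 27: h_left=-1, h_right=0, diff=1 [OK], height=1
  node 26: h_left=2, h_right=1, diff=1 [OK], height=3
  node 42: h_left=-1, h_right=-1, diff=0 [OK], height=0
  node 46: h_left=0, h_right=-1, diff=1 [OK], height=1
  node 39: h_left=3, h_right=1, diff=2 [FAIL (|3-1|=2 > 1)], height=4
Node 39 violates the condition: |3 - 1| = 2 > 1.
Result: Not balanced


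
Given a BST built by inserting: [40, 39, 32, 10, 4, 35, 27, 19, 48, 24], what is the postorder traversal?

Tree insertion order: [40, 39, 32, 10, 4, 35, 27, 19, 48, 24]
Tree (level-order array): [40, 39, 48, 32, None, None, None, 10, 35, 4, 27, None, None, None, None, 19, None, None, 24]
Postorder traversal: [4, 24, 19, 27, 10, 35, 32, 39, 48, 40]


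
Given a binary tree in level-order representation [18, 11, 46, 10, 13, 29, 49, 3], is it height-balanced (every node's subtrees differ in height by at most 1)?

Tree (level-order array): [18, 11, 46, 10, 13, 29, 49, 3]
Definition: a tree is height-balanced if, at every node, |h(left) - h(right)| <= 1 (empty subtree has height -1).
Bottom-up per-node check:
  node 3: h_left=-1, h_right=-1, diff=0 [OK], height=0
  node 10: h_left=0, h_right=-1, diff=1 [OK], height=1
  node 13: h_left=-1, h_right=-1, diff=0 [OK], height=0
  node 11: h_left=1, h_right=0, diff=1 [OK], height=2
  node 29: h_left=-1, h_right=-1, diff=0 [OK], height=0
  node 49: h_left=-1, h_right=-1, diff=0 [OK], height=0
  node 46: h_left=0, h_right=0, diff=0 [OK], height=1
  node 18: h_left=2, h_right=1, diff=1 [OK], height=3
All nodes satisfy the balance condition.
Result: Balanced


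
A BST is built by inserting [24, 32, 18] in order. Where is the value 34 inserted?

Starting tree (level order): [24, 18, 32]
Insertion path: 24 -> 32
Result: insert 34 as right child of 32
Final tree (level order): [24, 18, 32, None, None, None, 34]


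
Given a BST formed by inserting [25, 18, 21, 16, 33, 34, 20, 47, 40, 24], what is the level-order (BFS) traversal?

Tree insertion order: [25, 18, 21, 16, 33, 34, 20, 47, 40, 24]
Tree (level-order array): [25, 18, 33, 16, 21, None, 34, None, None, 20, 24, None, 47, None, None, None, None, 40]
BFS from the root, enqueuing left then right child of each popped node:
  queue [25] -> pop 25, enqueue [18, 33], visited so far: [25]
  queue [18, 33] -> pop 18, enqueue [16, 21], visited so far: [25, 18]
  queue [33, 16, 21] -> pop 33, enqueue [34], visited so far: [25, 18, 33]
  queue [16, 21, 34] -> pop 16, enqueue [none], visited so far: [25, 18, 33, 16]
  queue [21, 34] -> pop 21, enqueue [20, 24], visited so far: [25, 18, 33, 16, 21]
  queue [34, 20, 24] -> pop 34, enqueue [47], visited so far: [25, 18, 33, 16, 21, 34]
  queue [20, 24, 47] -> pop 20, enqueue [none], visited so far: [25, 18, 33, 16, 21, 34, 20]
  queue [24, 47] -> pop 24, enqueue [none], visited so far: [25, 18, 33, 16, 21, 34, 20, 24]
  queue [47] -> pop 47, enqueue [40], visited so far: [25, 18, 33, 16, 21, 34, 20, 24, 47]
  queue [40] -> pop 40, enqueue [none], visited so far: [25, 18, 33, 16, 21, 34, 20, 24, 47, 40]
Result: [25, 18, 33, 16, 21, 34, 20, 24, 47, 40]


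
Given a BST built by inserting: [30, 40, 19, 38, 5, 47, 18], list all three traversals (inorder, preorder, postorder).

Tree insertion order: [30, 40, 19, 38, 5, 47, 18]
Tree (level-order array): [30, 19, 40, 5, None, 38, 47, None, 18]
Inorder (L, root, R): [5, 18, 19, 30, 38, 40, 47]
Preorder (root, L, R): [30, 19, 5, 18, 40, 38, 47]
Postorder (L, R, root): [18, 5, 19, 38, 47, 40, 30]


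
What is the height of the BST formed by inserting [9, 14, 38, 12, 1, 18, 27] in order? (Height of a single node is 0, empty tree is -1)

Insertion order: [9, 14, 38, 12, 1, 18, 27]
Tree (level-order array): [9, 1, 14, None, None, 12, 38, None, None, 18, None, None, 27]
Compute height bottom-up (empty subtree = -1):
  height(1) = 1 + max(-1, -1) = 0
  height(12) = 1 + max(-1, -1) = 0
  height(27) = 1 + max(-1, -1) = 0
  height(18) = 1 + max(-1, 0) = 1
  height(38) = 1 + max(1, -1) = 2
  height(14) = 1 + max(0, 2) = 3
  height(9) = 1 + max(0, 3) = 4
Height = 4


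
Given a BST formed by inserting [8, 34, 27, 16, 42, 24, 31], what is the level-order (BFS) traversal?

Tree insertion order: [8, 34, 27, 16, 42, 24, 31]
Tree (level-order array): [8, None, 34, 27, 42, 16, 31, None, None, None, 24]
BFS from the root, enqueuing left then right child of each popped node:
  queue [8] -> pop 8, enqueue [34], visited so far: [8]
  queue [34] -> pop 34, enqueue [27, 42], visited so far: [8, 34]
  queue [27, 42] -> pop 27, enqueue [16, 31], visited so far: [8, 34, 27]
  queue [42, 16, 31] -> pop 42, enqueue [none], visited so far: [8, 34, 27, 42]
  queue [16, 31] -> pop 16, enqueue [24], visited so far: [8, 34, 27, 42, 16]
  queue [31, 24] -> pop 31, enqueue [none], visited so far: [8, 34, 27, 42, 16, 31]
  queue [24] -> pop 24, enqueue [none], visited so far: [8, 34, 27, 42, 16, 31, 24]
Result: [8, 34, 27, 42, 16, 31, 24]


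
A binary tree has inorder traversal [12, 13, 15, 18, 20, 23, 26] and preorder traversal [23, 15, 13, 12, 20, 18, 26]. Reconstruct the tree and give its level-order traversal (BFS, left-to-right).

Inorder:  [12, 13, 15, 18, 20, 23, 26]
Preorder: [23, 15, 13, 12, 20, 18, 26]
Algorithm: preorder visits root first, so consume preorder in order;
for each root, split the current inorder slice at that value into
left-subtree inorder and right-subtree inorder, then recurse.
Recursive splits:
  root=23; inorder splits into left=[12, 13, 15, 18, 20], right=[26]
  root=15; inorder splits into left=[12, 13], right=[18, 20]
  root=13; inorder splits into left=[12], right=[]
  root=12; inorder splits into left=[], right=[]
  root=20; inorder splits into left=[18], right=[]
  root=18; inorder splits into left=[], right=[]
  root=26; inorder splits into left=[], right=[]
Reconstructed level-order: [23, 15, 26, 13, 20, 12, 18]


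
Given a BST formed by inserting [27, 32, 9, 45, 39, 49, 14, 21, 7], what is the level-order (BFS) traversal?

Tree insertion order: [27, 32, 9, 45, 39, 49, 14, 21, 7]
Tree (level-order array): [27, 9, 32, 7, 14, None, 45, None, None, None, 21, 39, 49]
BFS from the root, enqueuing left then right child of each popped node:
  queue [27] -> pop 27, enqueue [9, 32], visited so far: [27]
  queue [9, 32] -> pop 9, enqueue [7, 14], visited so far: [27, 9]
  queue [32, 7, 14] -> pop 32, enqueue [45], visited so far: [27, 9, 32]
  queue [7, 14, 45] -> pop 7, enqueue [none], visited so far: [27, 9, 32, 7]
  queue [14, 45] -> pop 14, enqueue [21], visited so far: [27, 9, 32, 7, 14]
  queue [45, 21] -> pop 45, enqueue [39, 49], visited so far: [27, 9, 32, 7, 14, 45]
  queue [21, 39, 49] -> pop 21, enqueue [none], visited so far: [27, 9, 32, 7, 14, 45, 21]
  queue [39, 49] -> pop 39, enqueue [none], visited so far: [27, 9, 32, 7, 14, 45, 21, 39]
  queue [49] -> pop 49, enqueue [none], visited so far: [27, 9, 32, 7, 14, 45, 21, 39, 49]
Result: [27, 9, 32, 7, 14, 45, 21, 39, 49]


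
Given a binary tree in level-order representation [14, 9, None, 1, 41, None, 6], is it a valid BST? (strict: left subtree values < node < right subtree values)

Level-order array: [14, 9, None, 1, 41, None, 6]
Validate using subtree bounds (lo, hi): at each node, require lo < value < hi,
then recurse left with hi=value and right with lo=value.
Preorder trace (stopping at first violation):
  at node 14 with bounds (-inf, +inf): OK
  at node 9 with bounds (-inf, 14): OK
  at node 1 with bounds (-inf, 9): OK
  at node 6 with bounds (1, 9): OK
  at node 41 with bounds (9, 14): VIOLATION
Node 41 violates its bound: not (9 < 41 < 14).
Result: Not a valid BST


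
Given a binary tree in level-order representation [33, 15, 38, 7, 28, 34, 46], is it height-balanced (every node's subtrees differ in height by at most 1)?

Tree (level-order array): [33, 15, 38, 7, 28, 34, 46]
Definition: a tree is height-balanced if, at every node, |h(left) - h(right)| <= 1 (empty subtree has height -1).
Bottom-up per-node check:
  node 7: h_left=-1, h_right=-1, diff=0 [OK], height=0
  node 28: h_left=-1, h_right=-1, diff=0 [OK], height=0
  node 15: h_left=0, h_right=0, diff=0 [OK], height=1
  node 34: h_left=-1, h_right=-1, diff=0 [OK], height=0
  node 46: h_left=-1, h_right=-1, diff=0 [OK], height=0
  node 38: h_left=0, h_right=0, diff=0 [OK], height=1
  node 33: h_left=1, h_right=1, diff=0 [OK], height=2
All nodes satisfy the balance condition.
Result: Balanced


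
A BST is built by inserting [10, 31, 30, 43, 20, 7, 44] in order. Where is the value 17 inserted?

Starting tree (level order): [10, 7, 31, None, None, 30, 43, 20, None, None, 44]
Insertion path: 10 -> 31 -> 30 -> 20
Result: insert 17 as left child of 20
Final tree (level order): [10, 7, 31, None, None, 30, 43, 20, None, None, 44, 17]


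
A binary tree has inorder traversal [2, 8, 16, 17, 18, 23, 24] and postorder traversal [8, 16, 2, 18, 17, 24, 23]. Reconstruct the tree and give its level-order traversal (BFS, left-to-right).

Inorder:   [2, 8, 16, 17, 18, 23, 24]
Postorder: [8, 16, 2, 18, 17, 24, 23]
Algorithm: postorder visits root last, so walk postorder right-to-left;
each value is the root of the current inorder slice — split it at that
value, recurse on the right subtree first, then the left.
Recursive splits:
  root=23; inorder splits into left=[2, 8, 16, 17, 18], right=[24]
  root=24; inorder splits into left=[], right=[]
  root=17; inorder splits into left=[2, 8, 16], right=[18]
  root=18; inorder splits into left=[], right=[]
  root=2; inorder splits into left=[], right=[8, 16]
  root=16; inorder splits into left=[8], right=[]
  root=8; inorder splits into left=[], right=[]
Reconstructed level-order: [23, 17, 24, 2, 18, 16, 8]


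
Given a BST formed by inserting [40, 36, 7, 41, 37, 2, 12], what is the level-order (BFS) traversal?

Tree insertion order: [40, 36, 7, 41, 37, 2, 12]
Tree (level-order array): [40, 36, 41, 7, 37, None, None, 2, 12]
BFS from the root, enqueuing left then right child of each popped node:
  queue [40] -> pop 40, enqueue [36, 41], visited so far: [40]
  queue [36, 41] -> pop 36, enqueue [7, 37], visited so far: [40, 36]
  queue [41, 7, 37] -> pop 41, enqueue [none], visited so far: [40, 36, 41]
  queue [7, 37] -> pop 7, enqueue [2, 12], visited so far: [40, 36, 41, 7]
  queue [37, 2, 12] -> pop 37, enqueue [none], visited so far: [40, 36, 41, 7, 37]
  queue [2, 12] -> pop 2, enqueue [none], visited so far: [40, 36, 41, 7, 37, 2]
  queue [12] -> pop 12, enqueue [none], visited so far: [40, 36, 41, 7, 37, 2, 12]
Result: [40, 36, 41, 7, 37, 2, 12]


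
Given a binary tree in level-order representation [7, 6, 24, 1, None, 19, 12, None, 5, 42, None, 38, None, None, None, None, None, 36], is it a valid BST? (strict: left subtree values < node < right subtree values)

Level-order array: [7, 6, 24, 1, None, 19, 12, None, 5, 42, None, 38, None, None, None, None, None, 36]
Validate using subtree bounds (lo, hi): at each node, require lo < value < hi,
then recurse left with hi=value and right with lo=value.
Preorder trace (stopping at first violation):
  at node 7 with bounds (-inf, +inf): OK
  at node 6 with bounds (-inf, 7): OK
  at node 1 with bounds (-inf, 6): OK
  at node 5 with bounds (1, 6): OK
  at node 24 with bounds (7, +inf): OK
  at node 19 with bounds (7, 24): OK
  at node 42 with bounds (7, 19): VIOLATION
Node 42 violates its bound: not (7 < 42 < 19).
Result: Not a valid BST


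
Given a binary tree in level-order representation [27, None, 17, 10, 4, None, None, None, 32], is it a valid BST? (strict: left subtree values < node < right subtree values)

Level-order array: [27, None, 17, 10, 4, None, None, None, 32]
Validate using subtree bounds (lo, hi): at each node, require lo < value < hi,
then recurse left with hi=value and right with lo=value.
Preorder trace (stopping at first violation):
  at node 27 with bounds (-inf, +inf): OK
  at node 17 with bounds (27, +inf): VIOLATION
Node 17 violates its bound: not (27 < 17 < +inf).
Result: Not a valid BST


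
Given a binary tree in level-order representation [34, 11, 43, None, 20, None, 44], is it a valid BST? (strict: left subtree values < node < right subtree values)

Level-order array: [34, 11, 43, None, 20, None, 44]
Validate using subtree bounds (lo, hi): at each node, require lo < value < hi,
then recurse left with hi=value and right with lo=value.
Preorder trace (stopping at first violation):
  at node 34 with bounds (-inf, +inf): OK
  at node 11 with bounds (-inf, 34): OK
  at node 20 with bounds (11, 34): OK
  at node 43 with bounds (34, +inf): OK
  at node 44 with bounds (43, +inf): OK
No violation found at any node.
Result: Valid BST


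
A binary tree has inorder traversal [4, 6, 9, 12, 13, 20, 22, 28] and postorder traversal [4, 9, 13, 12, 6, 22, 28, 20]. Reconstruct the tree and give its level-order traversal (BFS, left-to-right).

Inorder:   [4, 6, 9, 12, 13, 20, 22, 28]
Postorder: [4, 9, 13, 12, 6, 22, 28, 20]
Algorithm: postorder visits root last, so walk postorder right-to-left;
each value is the root of the current inorder slice — split it at that
value, recurse on the right subtree first, then the left.
Recursive splits:
  root=20; inorder splits into left=[4, 6, 9, 12, 13], right=[22, 28]
  root=28; inorder splits into left=[22], right=[]
  root=22; inorder splits into left=[], right=[]
  root=6; inorder splits into left=[4], right=[9, 12, 13]
  root=12; inorder splits into left=[9], right=[13]
  root=13; inorder splits into left=[], right=[]
  root=9; inorder splits into left=[], right=[]
  root=4; inorder splits into left=[], right=[]
Reconstructed level-order: [20, 6, 28, 4, 12, 22, 9, 13]


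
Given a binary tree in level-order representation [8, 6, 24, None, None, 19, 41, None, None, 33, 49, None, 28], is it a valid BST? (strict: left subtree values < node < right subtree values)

Level-order array: [8, 6, 24, None, None, 19, 41, None, None, 33, 49, None, 28]
Validate using subtree bounds (lo, hi): at each node, require lo < value < hi,
then recurse left with hi=value and right with lo=value.
Preorder trace (stopping at first violation):
  at node 8 with bounds (-inf, +inf): OK
  at node 6 with bounds (-inf, 8): OK
  at node 24 with bounds (8, +inf): OK
  at node 19 with bounds (8, 24): OK
  at node 41 with bounds (24, +inf): OK
  at node 33 with bounds (24, 41): OK
  at node 28 with bounds (33, 41): VIOLATION
Node 28 violates its bound: not (33 < 28 < 41).
Result: Not a valid BST


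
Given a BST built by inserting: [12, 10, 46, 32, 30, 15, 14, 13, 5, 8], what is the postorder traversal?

Tree insertion order: [12, 10, 46, 32, 30, 15, 14, 13, 5, 8]
Tree (level-order array): [12, 10, 46, 5, None, 32, None, None, 8, 30, None, None, None, 15, None, 14, None, 13]
Postorder traversal: [8, 5, 10, 13, 14, 15, 30, 32, 46, 12]


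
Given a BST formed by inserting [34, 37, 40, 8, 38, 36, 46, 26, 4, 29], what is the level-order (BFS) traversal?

Tree insertion order: [34, 37, 40, 8, 38, 36, 46, 26, 4, 29]
Tree (level-order array): [34, 8, 37, 4, 26, 36, 40, None, None, None, 29, None, None, 38, 46]
BFS from the root, enqueuing left then right child of each popped node:
  queue [34] -> pop 34, enqueue [8, 37], visited so far: [34]
  queue [8, 37] -> pop 8, enqueue [4, 26], visited so far: [34, 8]
  queue [37, 4, 26] -> pop 37, enqueue [36, 40], visited so far: [34, 8, 37]
  queue [4, 26, 36, 40] -> pop 4, enqueue [none], visited so far: [34, 8, 37, 4]
  queue [26, 36, 40] -> pop 26, enqueue [29], visited so far: [34, 8, 37, 4, 26]
  queue [36, 40, 29] -> pop 36, enqueue [none], visited so far: [34, 8, 37, 4, 26, 36]
  queue [40, 29] -> pop 40, enqueue [38, 46], visited so far: [34, 8, 37, 4, 26, 36, 40]
  queue [29, 38, 46] -> pop 29, enqueue [none], visited so far: [34, 8, 37, 4, 26, 36, 40, 29]
  queue [38, 46] -> pop 38, enqueue [none], visited so far: [34, 8, 37, 4, 26, 36, 40, 29, 38]
  queue [46] -> pop 46, enqueue [none], visited so far: [34, 8, 37, 4, 26, 36, 40, 29, 38, 46]
Result: [34, 8, 37, 4, 26, 36, 40, 29, 38, 46]


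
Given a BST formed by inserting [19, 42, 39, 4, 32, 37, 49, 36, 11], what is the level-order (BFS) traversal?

Tree insertion order: [19, 42, 39, 4, 32, 37, 49, 36, 11]
Tree (level-order array): [19, 4, 42, None, 11, 39, 49, None, None, 32, None, None, None, None, 37, 36]
BFS from the root, enqueuing left then right child of each popped node:
  queue [19] -> pop 19, enqueue [4, 42], visited so far: [19]
  queue [4, 42] -> pop 4, enqueue [11], visited so far: [19, 4]
  queue [42, 11] -> pop 42, enqueue [39, 49], visited so far: [19, 4, 42]
  queue [11, 39, 49] -> pop 11, enqueue [none], visited so far: [19, 4, 42, 11]
  queue [39, 49] -> pop 39, enqueue [32], visited so far: [19, 4, 42, 11, 39]
  queue [49, 32] -> pop 49, enqueue [none], visited so far: [19, 4, 42, 11, 39, 49]
  queue [32] -> pop 32, enqueue [37], visited so far: [19, 4, 42, 11, 39, 49, 32]
  queue [37] -> pop 37, enqueue [36], visited so far: [19, 4, 42, 11, 39, 49, 32, 37]
  queue [36] -> pop 36, enqueue [none], visited so far: [19, 4, 42, 11, 39, 49, 32, 37, 36]
Result: [19, 4, 42, 11, 39, 49, 32, 37, 36]


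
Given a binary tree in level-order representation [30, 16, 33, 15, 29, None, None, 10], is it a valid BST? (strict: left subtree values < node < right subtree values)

Level-order array: [30, 16, 33, 15, 29, None, None, 10]
Validate using subtree bounds (lo, hi): at each node, require lo < value < hi,
then recurse left with hi=value and right with lo=value.
Preorder trace (stopping at first violation):
  at node 30 with bounds (-inf, +inf): OK
  at node 16 with bounds (-inf, 30): OK
  at node 15 with bounds (-inf, 16): OK
  at node 10 with bounds (-inf, 15): OK
  at node 29 with bounds (16, 30): OK
  at node 33 with bounds (30, +inf): OK
No violation found at any node.
Result: Valid BST


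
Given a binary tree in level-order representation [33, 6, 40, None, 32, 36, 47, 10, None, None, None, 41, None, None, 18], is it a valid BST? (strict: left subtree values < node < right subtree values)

Level-order array: [33, 6, 40, None, 32, 36, 47, 10, None, None, None, 41, None, None, 18]
Validate using subtree bounds (lo, hi): at each node, require lo < value < hi,
then recurse left with hi=value and right with lo=value.
Preorder trace (stopping at first violation):
  at node 33 with bounds (-inf, +inf): OK
  at node 6 with bounds (-inf, 33): OK
  at node 32 with bounds (6, 33): OK
  at node 10 with bounds (6, 32): OK
  at node 18 with bounds (10, 32): OK
  at node 40 with bounds (33, +inf): OK
  at node 36 with bounds (33, 40): OK
  at node 47 with bounds (40, +inf): OK
  at node 41 with bounds (40, 47): OK
No violation found at any node.
Result: Valid BST


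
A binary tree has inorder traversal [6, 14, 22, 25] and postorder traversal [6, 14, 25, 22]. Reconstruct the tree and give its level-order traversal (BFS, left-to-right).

Inorder:   [6, 14, 22, 25]
Postorder: [6, 14, 25, 22]
Algorithm: postorder visits root last, so walk postorder right-to-left;
each value is the root of the current inorder slice — split it at that
value, recurse on the right subtree first, then the left.
Recursive splits:
  root=22; inorder splits into left=[6, 14], right=[25]
  root=25; inorder splits into left=[], right=[]
  root=14; inorder splits into left=[6], right=[]
  root=6; inorder splits into left=[], right=[]
Reconstructed level-order: [22, 14, 25, 6]


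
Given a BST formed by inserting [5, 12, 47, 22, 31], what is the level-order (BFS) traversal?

Tree insertion order: [5, 12, 47, 22, 31]
Tree (level-order array): [5, None, 12, None, 47, 22, None, None, 31]
BFS from the root, enqueuing left then right child of each popped node:
  queue [5] -> pop 5, enqueue [12], visited so far: [5]
  queue [12] -> pop 12, enqueue [47], visited so far: [5, 12]
  queue [47] -> pop 47, enqueue [22], visited so far: [5, 12, 47]
  queue [22] -> pop 22, enqueue [31], visited so far: [5, 12, 47, 22]
  queue [31] -> pop 31, enqueue [none], visited so far: [5, 12, 47, 22, 31]
Result: [5, 12, 47, 22, 31]


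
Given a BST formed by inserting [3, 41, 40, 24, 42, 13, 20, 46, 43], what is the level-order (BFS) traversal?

Tree insertion order: [3, 41, 40, 24, 42, 13, 20, 46, 43]
Tree (level-order array): [3, None, 41, 40, 42, 24, None, None, 46, 13, None, 43, None, None, 20]
BFS from the root, enqueuing left then right child of each popped node:
  queue [3] -> pop 3, enqueue [41], visited so far: [3]
  queue [41] -> pop 41, enqueue [40, 42], visited so far: [3, 41]
  queue [40, 42] -> pop 40, enqueue [24], visited so far: [3, 41, 40]
  queue [42, 24] -> pop 42, enqueue [46], visited so far: [3, 41, 40, 42]
  queue [24, 46] -> pop 24, enqueue [13], visited so far: [3, 41, 40, 42, 24]
  queue [46, 13] -> pop 46, enqueue [43], visited so far: [3, 41, 40, 42, 24, 46]
  queue [13, 43] -> pop 13, enqueue [20], visited so far: [3, 41, 40, 42, 24, 46, 13]
  queue [43, 20] -> pop 43, enqueue [none], visited so far: [3, 41, 40, 42, 24, 46, 13, 43]
  queue [20] -> pop 20, enqueue [none], visited so far: [3, 41, 40, 42, 24, 46, 13, 43, 20]
Result: [3, 41, 40, 42, 24, 46, 13, 43, 20]


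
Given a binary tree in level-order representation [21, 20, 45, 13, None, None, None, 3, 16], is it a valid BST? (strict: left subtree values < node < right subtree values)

Level-order array: [21, 20, 45, 13, None, None, None, 3, 16]
Validate using subtree bounds (lo, hi): at each node, require lo < value < hi,
then recurse left with hi=value and right with lo=value.
Preorder trace (stopping at first violation):
  at node 21 with bounds (-inf, +inf): OK
  at node 20 with bounds (-inf, 21): OK
  at node 13 with bounds (-inf, 20): OK
  at node 3 with bounds (-inf, 13): OK
  at node 16 with bounds (13, 20): OK
  at node 45 with bounds (21, +inf): OK
No violation found at any node.
Result: Valid BST


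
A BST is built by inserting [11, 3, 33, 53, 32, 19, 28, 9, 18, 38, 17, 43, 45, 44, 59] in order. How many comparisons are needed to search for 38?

Search path for 38: 11 -> 33 -> 53 -> 38
Found: True
Comparisons: 4


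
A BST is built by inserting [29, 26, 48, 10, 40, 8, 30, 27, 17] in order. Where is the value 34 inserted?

Starting tree (level order): [29, 26, 48, 10, 27, 40, None, 8, 17, None, None, 30]
Insertion path: 29 -> 48 -> 40 -> 30
Result: insert 34 as right child of 30
Final tree (level order): [29, 26, 48, 10, 27, 40, None, 8, 17, None, None, 30, None, None, None, None, None, None, 34]


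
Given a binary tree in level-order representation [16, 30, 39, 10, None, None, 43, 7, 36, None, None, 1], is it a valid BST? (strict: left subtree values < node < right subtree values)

Level-order array: [16, 30, 39, 10, None, None, 43, 7, 36, None, None, 1]
Validate using subtree bounds (lo, hi): at each node, require lo < value < hi,
then recurse left with hi=value and right with lo=value.
Preorder trace (stopping at first violation):
  at node 16 with bounds (-inf, +inf): OK
  at node 30 with bounds (-inf, 16): VIOLATION
Node 30 violates its bound: not (-inf < 30 < 16).
Result: Not a valid BST


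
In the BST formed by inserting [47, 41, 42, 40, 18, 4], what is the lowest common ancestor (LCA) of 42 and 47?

Tree insertion order: [47, 41, 42, 40, 18, 4]
Tree (level-order array): [47, 41, None, 40, 42, 18, None, None, None, 4]
In a BST, the LCA of p=42, q=47 is the first node v on the
root-to-leaf path with p <= v <= q (go left if both < v, right if both > v).
Walk from root:
  at 47: 42 <= 47 <= 47, this is the LCA
LCA = 47


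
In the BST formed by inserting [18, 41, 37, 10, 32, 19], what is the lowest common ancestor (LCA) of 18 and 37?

Tree insertion order: [18, 41, 37, 10, 32, 19]
Tree (level-order array): [18, 10, 41, None, None, 37, None, 32, None, 19]
In a BST, the LCA of p=18, q=37 is the first node v on the
root-to-leaf path with p <= v <= q (go left if both < v, right if both > v).
Walk from root:
  at 18: 18 <= 18 <= 37, this is the LCA
LCA = 18


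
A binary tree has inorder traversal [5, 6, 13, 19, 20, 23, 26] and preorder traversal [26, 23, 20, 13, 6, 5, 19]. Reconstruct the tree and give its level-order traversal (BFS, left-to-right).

Inorder:  [5, 6, 13, 19, 20, 23, 26]
Preorder: [26, 23, 20, 13, 6, 5, 19]
Algorithm: preorder visits root first, so consume preorder in order;
for each root, split the current inorder slice at that value into
left-subtree inorder and right-subtree inorder, then recurse.
Recursive splits:
  root=26; inorder splits into left=[5, 6, 13, 19, 20, 23], right=[]
  root=23; inorder splits into left=[5, 6, 13, 19, 20], right=[]
  root=20; inorder splits into left=[5, 6, 13, 19], right=[]
  root=13; inorder splits into left=[5, 6], right=[19]
  root=6; inorder splits into left=[5], right=[]
  root=5; inorder splits into left=[], right=[]
  root=19; inorder splits into left=[], right=[]
Reconstructed level-order: [26, 23, 20, 13, 6, 19, 5]


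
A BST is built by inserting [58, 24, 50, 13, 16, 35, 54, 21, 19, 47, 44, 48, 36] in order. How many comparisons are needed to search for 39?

Search path for 39: 58 -> 24 -> 50 -> 35 -> 47 -> 44 -> 36
Found: False
Comparisons: 7


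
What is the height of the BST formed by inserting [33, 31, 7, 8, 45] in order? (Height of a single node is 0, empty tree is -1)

Insertion order: [33, 31, 7, 8, 45]
Tree (level-order array): [33, 31, 45, 7, None, None, None, None, 8]
Compute height bottom-up (empty subtree = -1):
  height(8) = 1 + max(-1, -1) = 0
  height(7) = 1 + max(-1, 0) = 1
  height(31) = 1 + max(1, -1) = 2
  height(45) = 1 + max(-1, -1) = 0
  height(33) = 1 + max(2, 0) = 3
Height = 3


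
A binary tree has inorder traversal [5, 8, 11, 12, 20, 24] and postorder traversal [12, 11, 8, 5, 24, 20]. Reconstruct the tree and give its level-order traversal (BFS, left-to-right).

Inorder:   [5, 8, 11, 12, 20, 24]
Postorder: [12, 11, 8, 5, 24, 20]
Algorithm: postorder visits root last, so walk postorder right-to-left;
each value is the root of the current inorder slice — split it at that
value, recurse on the right subtree first, then the left.
Recursive splits:
  root=20; inorder splits into left=[5, 8, 11, 12], right=[24]
  root=24; inorder splits into left=[], right=[]
  root=5; inorder splits into left=[], right=[8, 11, 12]
  root=8; inorder splits into left=[], right=[11, 12]
  root=11; inorder splits into left=[], right=[12]
  root=12; inorder splits into left=[], right=[]
Reconstructed level-order: [20, 5, 24, 8, 11, 12]


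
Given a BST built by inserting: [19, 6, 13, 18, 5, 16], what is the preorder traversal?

Tree insertion order: [19, 6, 13, 18, 5, 16]
Tree (level-order array): [19, 6, None, 5, 13, None, None, None, 18, 16]
Preorder traversal: [19, 6, 5, 13, 18, 16]


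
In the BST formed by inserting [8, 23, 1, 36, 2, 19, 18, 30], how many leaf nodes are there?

Tree built from: [8, 23, 1, 36, 2, 19, 18, 30]
Tree (level-order array): [8, 1, 23, None, 2, 19, 36, None, None, 18, None, 30]
Rule: A leaf has 0 children.
Per-node child counts:
  node 8: 2 child(ren)
  node 1: 1 child(ren)
  node 2: 0 child(ren)
  node 23: 2 child(ren)
  node 19: 1 child(ren)
  node 18: 0 child(ren)
  node 36: 1 child(ren)
  node 30: 0 child(ren)
Matching nodes: [2, 18, 30]
Count of leaf nodes: 3


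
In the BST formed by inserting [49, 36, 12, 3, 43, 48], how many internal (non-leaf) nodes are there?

Tree built from: [49, 36, 12, 3, 43, 48]
Tree (level-order array): [49, 36, None, 12, 43, 3, None, None, 48]
Rule: An internal node has at least one child.
Per-node child counts:
  node 49: 1 child(ren)
  node 36: 2 child(ren)
  node 12: 1 child(ren)
  node 3: 0 child(ren)
  node 43: 1 child(ren)
  node 48: 0 child(ren)
Matching nodes: [49, 36, 12, 43]
Count of internal (non-leaf) nodes: 4


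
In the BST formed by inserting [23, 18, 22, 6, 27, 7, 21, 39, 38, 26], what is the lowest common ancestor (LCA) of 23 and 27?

Tree insertion order: [23, 18, 22, 6, 27, 7, 21, 39, 38, 26]
Tree (level-order array): [23, 18, 27, 6, 22, 26, 39, None, 7, 21, None, None, None, 38]
In a BST, the LCA of p=23, q=27 is the first node v on the
root-to-leaf path with p <= v <= q (go left if both < v, right if both > v).
Walk from root:
  at 23: 23 <= 23 <= 27, this is the LCA
LCA = 23


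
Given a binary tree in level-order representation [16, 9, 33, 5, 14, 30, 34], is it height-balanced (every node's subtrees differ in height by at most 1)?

Tree (level-order array): [16, 9, 33, 5, 14, 30, 34]
Definition: a tree is height-balanced if, at every node, |h(left) - h(right)| <= 1 (empty subtree has height -1).
Bottom-up per-node check:
  node 5: h_left=-1, h_right=-1, diff=0 [OK], height=0
  node 14: h_left=-1, h_right=-1, diff=0 [OK], height=0
  node 9: h_left=0, h_right=0, diff=0 [OK], height=1
  node 30: h_left=-1, h_right=-1, diff=0 [OK], height=0
  node 34: h_left=-1, h_right=-1, diff=0 [OK], height=0
  node 33: h_left=0, h_right=0, diff=0 [OK], height=1
  node 16: h_left=1, h_right=1, diff=0 [OK], height=2
All nodes satisfy the balance condition.
Result: Balanced


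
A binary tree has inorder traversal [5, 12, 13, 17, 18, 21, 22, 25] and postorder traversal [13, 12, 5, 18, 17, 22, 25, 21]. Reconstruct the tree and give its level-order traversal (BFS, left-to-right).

Inorder:   [5, 12, 13, 17, 18, 21, 22, 25]
Postorder: [13, 12, 5, 18, 17, 22, 25, 21]
Algorithm: postorder visits root last, so walk postorder right-to-left;
each value is the root of the current inorder slice — split it at that
value, recurse on the right subtree first, then the left.
Recursive splits:
  root=21; inorder splits into left=[5, 12, 13, 17, 18], right=[22, 25]
  root=25; inorder splits into left=[22], right=[]
  root=22; inorder splits into left=[], right=[]
  root=17; inorder splits into left=[5, 12, 13], right=[18]
  root=18; inorder splits into left=[], right=[]
  root=5; inorder splits into left=[], right=[12, 13]
  root=12; inorder splits into left=[], right=[13]
  root=13; inorder splits into left=[], right=[]
Reconstructed level-order: [21, 17, 25, 5, 18, 22, 12, 13]


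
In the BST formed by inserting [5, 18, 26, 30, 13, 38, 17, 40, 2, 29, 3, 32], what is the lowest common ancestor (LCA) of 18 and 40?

Tree insertion order: [5, 18, 26, 30, 13, 38, 17, 40, 2, 29, 3, 32]
Tree (level-order array): [5, 2, 18, None, 3, 13, 26, None, None, None, 17, None, 30, None, None, 29, 38, None, None, 32, 40]
In a BST, the LCA of p=18, q=40 is the first node v on the
root-to-leaf path with p <= v <= q (go left if both < v, right if both > v).
Walk from root:
  at 5: both 18 and 40 > 5, go right
  at 18: 18 <= 18 <= 40, this is the LCA
LCA = 18


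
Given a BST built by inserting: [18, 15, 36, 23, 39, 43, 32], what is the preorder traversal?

Tree insertion order: [18, 15, 36, 23, 39, 43, 32]
Tree (level-order array): [18, 15, 36, None, None, 23, 39, None, 32, None, 43]
Preorder traversal: [18, 15, 36, 23, 32, 39, 43]


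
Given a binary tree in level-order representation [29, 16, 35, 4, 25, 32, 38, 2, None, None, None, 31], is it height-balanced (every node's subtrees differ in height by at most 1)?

Tree (level-order array): [29, 16, 35, 4, 25, 32, 38, 2, None, None, None, 31]
Definition: a tree is height-balanced if, at every node, |h(left) - h(right)| <= 1 (empty subtree has height -1).
Bottom-up per-node check:
  node 2: h_left=-1, h_right=-1, diff=0 [OK], height=0
  node 4: h_left=0, h_right=-1, diff=1 [OK], height=1
  node 25: h_left=-1, h_right=-1, diff=0 [OK], height=0
  node 16: h_left=1, h_right=0, diff=1 [OK], height=2
  node 31: h_left=-1, h_right=-1, diff=0 [OK], height=0
  node 32: h_left=0, h_right=-1, diff=1 [OK], height=1
  node 38: h_left=-1, h_right=-1, diff=0 [OK], height=0
  node 35: h_left=1, h_right=0, diff=1 [OK], height=2
  node 29: h_left=2, h_right=2, diff=0 [OK], height=3
All nodes satisfy the balance condition.
Result: Balanced


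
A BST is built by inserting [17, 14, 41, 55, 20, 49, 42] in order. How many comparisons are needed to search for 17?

Search path for 17: 17
Found: True
Comparisons: 1


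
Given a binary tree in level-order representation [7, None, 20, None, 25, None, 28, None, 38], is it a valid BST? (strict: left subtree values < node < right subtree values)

Level-order array: [7, None, 20, None, 25, None, 28, None, 38]
Validate using subtree bounds (lo, hi): at each node, require lo < value < hi,
then recurse left with hi=value and right with lo=value.
Preorder trace (stopping at first violation):
  at node 7 with bounds (-inf, +inf): OK
  at node 20 with bounds (7, +inf): OK
  at node 25 with bounds (20, +inf): OK
  at node 28 with bounds (25, +inf): OK
  at node 38 with bounds (28, +inf): OK
No violation found at any node.
Result: Valid BST
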